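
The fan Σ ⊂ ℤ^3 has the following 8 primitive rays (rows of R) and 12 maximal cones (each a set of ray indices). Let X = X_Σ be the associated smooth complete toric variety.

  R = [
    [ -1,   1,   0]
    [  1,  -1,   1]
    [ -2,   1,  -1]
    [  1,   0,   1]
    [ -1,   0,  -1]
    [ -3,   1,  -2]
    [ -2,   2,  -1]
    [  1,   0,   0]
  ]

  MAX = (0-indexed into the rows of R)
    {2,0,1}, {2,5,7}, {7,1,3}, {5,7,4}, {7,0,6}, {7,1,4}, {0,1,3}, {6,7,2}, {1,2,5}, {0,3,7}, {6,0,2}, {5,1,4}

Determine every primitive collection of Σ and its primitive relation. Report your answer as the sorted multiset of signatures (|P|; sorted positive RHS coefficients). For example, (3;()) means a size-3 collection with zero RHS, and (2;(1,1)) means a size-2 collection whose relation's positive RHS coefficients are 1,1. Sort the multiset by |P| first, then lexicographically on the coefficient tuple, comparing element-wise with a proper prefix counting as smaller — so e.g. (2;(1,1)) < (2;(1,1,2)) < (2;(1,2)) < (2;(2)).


|primitive collections| = 14. Relations:

  P={3,4}:  v_{3} + v_{4} = 0  so sig = (2;())
  P={0,4}:  v_{0} + v_{4} = v_{2}  so sig = (2;(1))
  P={1,6}:  v_{1} + v_{6} = v_{0}  so sig = (2;(1))
  P={2,3}:  v_{2} + v_{3} = v_{0}  so sig = (2;(1))
  P={2,4}:  v_{2} + v_{4} = v_{5}  so sig = (2;(1))
  P={3,5}:  v_{3} + v_{5} = v_{2}  so sig = (2;(1))
  P={3,6}:  v_{3} + v_{6} = 2·v_{0} + v_{7}  so sig = (2;(1,2))
  P={4,6}:  v_{4} + v_{6} = 2·v_{2} + v_{7}  so sig = (2;(1,2))
  P={5,6}:  v_{5} + v_{6} = 3·v_{2} + v_{7}  so sig = (2;(1,3))
  P={0,5}:  v_{0} + v_{5} = 2·v_{2}  so sig = (2;(2))
  P={1,2,7}:  v_{1} + v_{2} + v_{7} = 0  so sig = (3;())
  P={0,1,7}:  v_{0} + v_{1} + v_{7} = v_{3}  so sig = (3;(1))
  P={0,2,7}:  v_{0} + v_{2} + v_{7} = v_{6}  so sig = (3;(1))
  P={1,5,7}:  v_{1} + v_{5} + v_{7} = v_{4}  so sig = (3;(1))

Hence PRS(X_Σ) =
[(2;()), (2;(1)), (2;(1)), (2;(1)), (2;(1)), (2;(1)), (2;(1,2)), (2;(1,2)), (2;(1,3)), (2;(2)), (3;()), (3;(1)), (3;(1)), (3;(1))]


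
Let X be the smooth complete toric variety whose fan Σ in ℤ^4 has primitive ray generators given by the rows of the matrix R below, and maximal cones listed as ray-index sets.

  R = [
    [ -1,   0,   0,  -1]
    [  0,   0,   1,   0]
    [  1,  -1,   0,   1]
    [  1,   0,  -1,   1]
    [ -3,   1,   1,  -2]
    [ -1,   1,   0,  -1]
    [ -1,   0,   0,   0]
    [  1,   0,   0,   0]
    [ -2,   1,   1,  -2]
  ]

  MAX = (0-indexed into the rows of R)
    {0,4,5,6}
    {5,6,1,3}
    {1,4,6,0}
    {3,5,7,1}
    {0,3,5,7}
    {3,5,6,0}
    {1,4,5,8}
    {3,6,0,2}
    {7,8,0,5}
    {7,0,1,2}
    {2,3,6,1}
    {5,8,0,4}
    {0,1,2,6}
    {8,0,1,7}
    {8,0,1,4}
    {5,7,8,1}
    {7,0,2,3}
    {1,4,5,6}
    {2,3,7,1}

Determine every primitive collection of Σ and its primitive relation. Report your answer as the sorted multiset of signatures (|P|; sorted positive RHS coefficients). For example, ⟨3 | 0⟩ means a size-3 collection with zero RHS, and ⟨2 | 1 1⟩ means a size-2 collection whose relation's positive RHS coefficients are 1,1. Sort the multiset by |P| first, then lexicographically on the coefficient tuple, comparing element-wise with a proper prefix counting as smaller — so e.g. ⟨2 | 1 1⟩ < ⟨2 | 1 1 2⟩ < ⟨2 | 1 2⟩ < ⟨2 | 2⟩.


Primitive collections (10):

  • {2,5}:  v_{2} + v_{5} = 0  →  sig = ⟨2 | 0⟩
  • {6,7}:  v_{6} + v_{7} = 0  →  sig = ⟨2 | 0⟩
  • {3,8}:  v_{3} + v_{8} = v_{5}  →  sig = ⟨2 | 1⟩
  • {4,7}:  v_{4} + v_{7} = v_{8}  →  sig = ⟨2 | 1⟩
  • {6,8}:  v_{6} + v_{8} = v_{4}  →  sig = ⟨2 | 1⟩
  • {2,8}:  v_{2} + v_{8} = v_{0} + v_{1}  →  sig = ⟨2 | 1 1⟩
  • {3,4}:  v_{3} + v_{4} = v_{5} + v_{6}  →  sig = ⟨2 | 1 1⟩
  • {2,4}:  v_{2} + v_{4} = v_{0} + v_{1} + v_{6}  →  sig = ⟨2 | 1 1 1⟩
  • {0,1,3}:  v_{0} + v_{1} + v_{3} = 0  →  sig = ⟨3 | 0⟩
  • {0,1,5}:  v_{0} + v_{1} + v_{5} = v_{8}  →  sig = ⟨3 | 1⟩

Hence PRS(X_Σ) =
[⟨2 | 0⟩, ⟨2 | 0⟩, ⟨2 | 1⟩, ⟨2 | 1⟩, ⟨2 | 1⟩, ⟨2 | 1 1⟩, ⟨2 | 1 1⟩, ⟨2 | 1 1 1⟩, ⟨3 | 0⟩, ⟨3 | 1⟩]


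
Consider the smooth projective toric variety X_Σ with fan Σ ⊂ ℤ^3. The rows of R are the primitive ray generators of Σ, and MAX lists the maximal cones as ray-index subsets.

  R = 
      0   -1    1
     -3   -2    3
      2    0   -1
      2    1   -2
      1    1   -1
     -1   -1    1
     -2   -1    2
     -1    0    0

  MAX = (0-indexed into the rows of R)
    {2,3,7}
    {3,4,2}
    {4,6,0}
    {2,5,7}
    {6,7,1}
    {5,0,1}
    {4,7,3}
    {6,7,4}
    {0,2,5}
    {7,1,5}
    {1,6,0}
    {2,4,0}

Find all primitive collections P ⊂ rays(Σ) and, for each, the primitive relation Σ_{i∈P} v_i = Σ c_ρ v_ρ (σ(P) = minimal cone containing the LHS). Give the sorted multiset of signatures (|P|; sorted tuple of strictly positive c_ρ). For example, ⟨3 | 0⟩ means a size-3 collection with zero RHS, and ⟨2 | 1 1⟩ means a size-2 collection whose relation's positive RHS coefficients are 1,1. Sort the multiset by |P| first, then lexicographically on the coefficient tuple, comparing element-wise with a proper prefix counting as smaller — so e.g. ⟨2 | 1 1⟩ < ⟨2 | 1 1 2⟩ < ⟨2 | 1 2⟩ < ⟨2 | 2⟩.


11 collections generate NE(X_Σ); each relation:

  • {3,6}:  v_{3} + v_{6} = 0  so sig = ⟨2 | 0⟩
  • {4,5}:  v_{4} + v_{5} = 0  so sig = ⟨2 | 0⟩
  • {0,3}:  v_{0} + v_{3} = v_{2}  so sig = ⟨2 | 1⟩
  • {0,7}:  v_{0} + v_{7} = v_{5}  so sig = ⟨2 | 1⟩
  • {1,3}:  v_{1} + v_{3} = v_{5}  so sig = ⟨2 | 1⟩
  • {1,4}:  v_{1} + v_{4} = v_{6}  so sig = ⟨2 | 1⟩
  • {2,6}:  v_{2} + v_{6} = v_{0}  so sig = ⟨2 | 1⟩
  • {5,6}:  v_{5} + v_{6} = v_{1}  so sig = ⟨2 | 1⟩
  • {1,2}:  v_{1} + v_{2} = v_{0} + v_{5}  so sig = ⟨2 | 1 1⟩
  • {3,5}:  v_{3} + v_{5} = v_{2} + v_{7}  so sig = ⟨2 | 1 1⟩
  • {2,4,7}:  v_{2} + v_{4} + v_{7} = v_{3}  so sig = ⟨3 | 1⟩

Hence PRS(X_Σ) =
{ ⟨2 | 0⟩ ×2,  ⟨2 | 1⟩ ×6,  ⟨2 | 1 1⟩ ×2,  ⟨3 | 1⟩ }


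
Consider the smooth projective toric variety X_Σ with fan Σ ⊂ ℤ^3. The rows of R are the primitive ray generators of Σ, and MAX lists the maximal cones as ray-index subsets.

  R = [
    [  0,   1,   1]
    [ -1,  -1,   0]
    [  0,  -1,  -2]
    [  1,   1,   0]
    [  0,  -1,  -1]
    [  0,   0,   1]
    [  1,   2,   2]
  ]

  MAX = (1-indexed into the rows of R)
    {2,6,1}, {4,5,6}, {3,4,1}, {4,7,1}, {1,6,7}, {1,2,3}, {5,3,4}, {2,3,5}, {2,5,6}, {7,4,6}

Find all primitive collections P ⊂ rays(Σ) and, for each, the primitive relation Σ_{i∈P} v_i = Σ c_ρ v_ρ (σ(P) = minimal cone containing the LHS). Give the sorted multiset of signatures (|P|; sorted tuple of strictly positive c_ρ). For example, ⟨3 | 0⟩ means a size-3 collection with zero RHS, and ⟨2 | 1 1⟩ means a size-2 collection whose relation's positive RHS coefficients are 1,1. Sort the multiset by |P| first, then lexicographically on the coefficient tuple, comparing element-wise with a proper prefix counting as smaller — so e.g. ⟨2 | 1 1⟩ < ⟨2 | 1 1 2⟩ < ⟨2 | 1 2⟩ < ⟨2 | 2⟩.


Δ(Σ) — 7 vertices, 7 min non-faces:

  {1,5}:  v_{1} + v_{5} = 0 — sig = ⟨2 | 0⟩
  {2,4}:  v_{2} + v_{4} = 0 — sig = ⟨2 | 0⟩
  {3,6}:  v_{3} + v_{6} = v_{5} — sig = ⟨2 | 1⟩
  {3,7}:  v_{3} + v_{7} = v_{4} — sig = ⟨2 | 1⟩
  {2,7}:  v_{2} + v_{7} = v_{1} + v_{6} — sig = ⟨2 | 1 1⟩
  {5,7}:  v_{5} + v_{7} = v_{4} + v_{6} — sig = ⟨2 | 1 1⟩
  {1,4,6}:  v_{1} + v_{4} + v_{6} = v_{7} — sig = ⟨3 | 1⟩

Signatures (|P|; sorted positive RHS coefficients), sorted:
[⟨2 | 0⟩, ⟨2 | 0⟩, ⟨2 | 1⟩, ⟨2 | 1⟩, ⟨2 | 1 1⟩, ⟨2 | 1 1⟩, ⟨3 | 1⟩]


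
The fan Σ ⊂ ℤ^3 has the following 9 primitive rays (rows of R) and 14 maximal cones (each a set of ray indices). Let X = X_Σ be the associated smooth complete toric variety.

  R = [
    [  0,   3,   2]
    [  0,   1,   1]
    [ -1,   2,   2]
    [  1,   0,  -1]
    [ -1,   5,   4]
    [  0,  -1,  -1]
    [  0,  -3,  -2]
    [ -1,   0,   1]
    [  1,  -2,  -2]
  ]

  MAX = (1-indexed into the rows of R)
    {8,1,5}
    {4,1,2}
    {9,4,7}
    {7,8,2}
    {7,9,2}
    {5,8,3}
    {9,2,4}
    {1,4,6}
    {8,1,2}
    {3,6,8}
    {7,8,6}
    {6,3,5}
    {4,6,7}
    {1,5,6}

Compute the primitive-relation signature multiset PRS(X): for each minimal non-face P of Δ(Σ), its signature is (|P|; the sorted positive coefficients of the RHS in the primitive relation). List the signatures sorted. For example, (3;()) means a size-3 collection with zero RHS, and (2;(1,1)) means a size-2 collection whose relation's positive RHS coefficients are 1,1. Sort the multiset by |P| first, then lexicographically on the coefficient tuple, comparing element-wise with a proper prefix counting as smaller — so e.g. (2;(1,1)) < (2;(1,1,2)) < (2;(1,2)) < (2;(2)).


Σ has 18 primitive collections:

  P={1,7}:  v_{1} + v_{7} = 0  so sig = (2;())
  P={2,6}:  v_{2} + v_{6} = 0  so sig = (2;())
  P={3,9}:  v_{3} + v_{9} = 0  so sig = (2;())
  P={4,8}:  v_{4} + v_{8} = 0  so sig = (2;())
  P={1,3}:  v_{1} + v_{3} = v_{5}  so sig = (2;(1))
  P={5,7}:  v_{5} + v_{7} = v_{3}  so sig = (2;(1))
  P={5,9}:  v_{5} + v_{9} = v_{1}  so sig = (2;(1))
  P={1,9}:  v_{1} + v_{9} = v_{2} + v_{4}  so sig = (2;(1,1))
  P={2,3}:  v_{2} + v_{3} = v_{1} + v_{8}  so sig = (2;(1,1))
  P={3,4}:  v_{3} + v_{4} = v_{1} + v_{6}  so sig = (2;(1,1))
  P={3,7}:  v_{3} + v_{7} = v_{6} + v_{8}  so sig = (2;(1,1))
  P={6,9}:  v_{6} + v_{9} = v_{4} + v_{7}  so sig = (2;(1,1))
  P={8,9}:  v_{8} + v_{9} = v_{2} + v_{7}  so sig = (2;(1,1))
  P={2,5}:  v_{2} + v_{5} = 2·v_{1} + v_{8}  so sig = (2;(1,2))
  P={4,5}:  v_{4} + v_{5} = 2·v_{1} + v_{6}  so sig = (2;(1,2))
  P={1,6,8}:  v_{1} + v_{6} + v_{8} = v_{3}  so sig = (3;(1))
  P={2,4,7}:  v_{2} + v_{4} + v_{7} = v_{9}  so sig = (3;(1))
  P={5,6,8}:  v_{5} + v_{6} + v_{8} = 2·v_{3}  so sig = (3;(2))

Sorted signature multiset PRS(X):
[(2;()), (2;()), (2;()), (2;()), (2;(1)), (2;(1)), (2;(1)), (2;(1,1)), (2;(1,1)), (2;(1,1)), (2;(1,1)), (2;(1,1)), (2;(1,1)), (2;(1,2)), (2;(1,2)), (3;(1)), (3;(1)), (3;(2))]


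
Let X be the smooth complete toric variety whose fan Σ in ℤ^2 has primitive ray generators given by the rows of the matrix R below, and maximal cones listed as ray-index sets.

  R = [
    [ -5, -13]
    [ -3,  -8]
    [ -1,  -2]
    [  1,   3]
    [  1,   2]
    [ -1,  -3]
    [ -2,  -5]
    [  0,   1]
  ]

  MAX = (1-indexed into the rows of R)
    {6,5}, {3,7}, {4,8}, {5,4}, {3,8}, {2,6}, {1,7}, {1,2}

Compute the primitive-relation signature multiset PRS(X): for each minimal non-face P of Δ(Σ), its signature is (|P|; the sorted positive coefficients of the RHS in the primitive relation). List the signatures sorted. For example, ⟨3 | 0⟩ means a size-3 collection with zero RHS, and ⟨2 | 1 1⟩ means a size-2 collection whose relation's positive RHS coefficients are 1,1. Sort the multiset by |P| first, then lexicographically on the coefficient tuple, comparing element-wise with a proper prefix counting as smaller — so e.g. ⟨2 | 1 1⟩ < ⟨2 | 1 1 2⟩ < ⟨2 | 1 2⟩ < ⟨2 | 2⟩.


Σ has 20 primitive collections:

  P={3,5}:  v_{3} + v_{5} = 0  →  sig = ⟨2 | 0⟩
  P={4,6}:  v_{4} + v_{6} = 0  →  sig = ⟨2 | 0⟩
  P={2,4}:  v_{2} + v_{4} = v_{7}  →  sig = ⟨2 | 1⟩
  P={2,7}:  v_{2} + v_{7} = v_{1}  →  sig = ⟨2 | 1⟩
  P={3,4}:  v_{3} + v_{4} = v_{8}  →  sig = ⟨2 | 1⟩
  P={3,6}:  v_{3} + v_{6} = v_{7}  →  sig = ⟨2 | 1⟩
  P={4,7}:  v_{4} + v_{7} = v_{3}  →  sig = ⟨2 | 1⟩
  P={5,7}:  v_{5} + v_{7} = v_{6}  →  sig = ⟨2 | 1⟩
  P={5,8}:  v_{5} + v_{8} = v_{4}  →  sig = ⟨2 | 1⟩
  P={6,7}:  v_{6} + v_{7} = v_{2}  →  sig = ⟨2 | 1⟩
  P={6,8}:  v_{6} + v_{8} = v_{3}  →  sig = ⟨2 | 1⟩
  P={1,5}:  v_{1} + v_{5} = v_{2} + v_{6}  →  sig = ⟨2 | 1 1⟩
  P={2,8}:  v_{2} + v_{8} = v_{3} + v_{7}  →  sig = ⟨2 | 1 1⟩
  P={1,8}:  v_{1} + v_{8} = v_{3} + 2·v_{7}  →  sig = ⟨2 | 1 2⟩
  P={1,4}:  v_{1} + v_{4} = 2·v_{7}  →  sig = ⟨2 | 2⟩
  P={1,6}:  v_{1} + v_{6} = 2·v_{2}  →  sig = ⟨2 | 2⟩
  P={2,3}:  v_{2} + v_{3} = 2·v_{7}  →  sig = ⟨2 | 2⟩
  P={2,5}:  v_{2} + v_{5} = 2·v_{6}  →  sig = ⟨2 | 2⟩
  P={7,8}:  v_{7} + v_{8} = 2·v_{3}  →  sig = ⟨2 | 2⟩
  P={1,3}:  v_{1} + v_{3} = 3·v_{7}  →  sig = ⟨2 | 3⟩

Hence PRS(X_Σ) =
{ ⟨2 | 0⟩ ×2,  ⟨2 | 1⟩ ×9,  ⟨2 | 1 1⟩ ×2,  ⟨2 | 1 2⟩,  ⟨2 | 2⟩ ×5,  ⟨2 | 3⟩ }


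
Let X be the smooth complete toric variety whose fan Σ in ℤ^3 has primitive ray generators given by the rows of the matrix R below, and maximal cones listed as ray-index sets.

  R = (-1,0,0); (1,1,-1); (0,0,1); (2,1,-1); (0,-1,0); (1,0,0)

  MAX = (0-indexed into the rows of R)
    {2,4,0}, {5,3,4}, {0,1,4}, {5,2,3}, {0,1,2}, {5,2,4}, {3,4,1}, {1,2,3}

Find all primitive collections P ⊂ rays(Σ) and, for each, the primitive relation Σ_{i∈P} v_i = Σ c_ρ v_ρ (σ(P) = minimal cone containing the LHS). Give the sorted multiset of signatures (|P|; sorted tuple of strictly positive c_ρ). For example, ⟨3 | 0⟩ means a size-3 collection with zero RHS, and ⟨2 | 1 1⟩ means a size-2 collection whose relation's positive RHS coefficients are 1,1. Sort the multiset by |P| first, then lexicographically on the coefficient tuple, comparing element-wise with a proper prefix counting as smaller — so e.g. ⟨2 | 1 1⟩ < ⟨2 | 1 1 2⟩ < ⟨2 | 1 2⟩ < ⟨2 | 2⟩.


5 collections generate NE(X_Σ); each relation:

  P = {0,5}:  v_{0} + v_{5} = 0 — sig = ⟨2 | 0⟩
  P = {0,3}:  v_{0} + v_{3} = v_{1} — sig = ⟨2 | 1⟩
  P = {1,5}:  v_{1} + v_{5} = v_{3} — sig = ⟨2 | 1⟩
  P = {1,2,4}:  v_{1} + v_{2} + v_{4} = v_{5} — sig = ⟨3 | 1⟩
  P = {2,3,4}:  v_{2} + v_{3} + v_{4} = 2·v_{5} — sig = ⟨3 | 2⟩

so the primitive-relation signature multiset is
{ ⟨2 | 0⟩,  ⟨2 | 1⟩ ×2,  ⟨3 | 1⟩,  ⟨3 | 2⟩ }


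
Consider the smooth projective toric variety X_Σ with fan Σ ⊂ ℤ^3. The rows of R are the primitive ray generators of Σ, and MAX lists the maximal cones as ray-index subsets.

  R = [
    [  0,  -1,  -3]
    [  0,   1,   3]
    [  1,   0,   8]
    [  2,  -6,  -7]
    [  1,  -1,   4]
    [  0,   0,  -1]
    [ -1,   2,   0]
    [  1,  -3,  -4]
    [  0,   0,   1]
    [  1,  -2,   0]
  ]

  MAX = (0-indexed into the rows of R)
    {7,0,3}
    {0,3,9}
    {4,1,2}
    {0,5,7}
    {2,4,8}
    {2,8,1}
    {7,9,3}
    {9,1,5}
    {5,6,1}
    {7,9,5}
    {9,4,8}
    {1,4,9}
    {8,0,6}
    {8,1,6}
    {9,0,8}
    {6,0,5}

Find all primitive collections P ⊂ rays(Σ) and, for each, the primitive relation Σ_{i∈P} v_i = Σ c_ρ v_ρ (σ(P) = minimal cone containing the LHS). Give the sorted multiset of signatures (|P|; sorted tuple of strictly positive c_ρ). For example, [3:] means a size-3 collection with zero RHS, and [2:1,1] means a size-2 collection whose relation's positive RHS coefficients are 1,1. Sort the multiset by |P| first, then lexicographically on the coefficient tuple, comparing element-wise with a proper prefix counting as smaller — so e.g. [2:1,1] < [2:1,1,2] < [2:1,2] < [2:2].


Primitive collections (25):

  {0,1}:  v_{0} + v_{1} = 0  ⟹  sig = [2:]
  {5,8}:  v_{5} + v_{8} = 0  ⟹  sig = [2:]
  {6,9}:  v_{6} + v_{9} = 0  ⟹  sig = [2:]
  {0,2}:  v_{0} + v_{2} = v_{4} + v_{8}  ⟹  sig = [2:1,1]
  {0,4}:  v_{0} + v_{4} = v_{8} + v_{9}  ⟹  sig = [2:1,1]
  {1,3}:  v_{1} + v_{3} = v_{7} + v_{9}  ⟹  sig = [2:1,1]
  {1,7}:  v_{1} + v_{7} = v_{5} + v_{9}  ⟹  sig = [2:1,1]
  {2,5}:  v_{2} + v_{5} = v_{1} + v_{4}  ⟹  sig = [2:1,1]
  {2,7}:  v_{2} + v_{7} = v_{4} + v_{9}  ⟹  sig = [2:1,1]
  {3,6}:  v_{3} + v_{6} = v_{0} + v_{7}  ⟹  sig = [2:1,1]
  {4,5}:  v_{4} + v_{5} = v_{1} + v_{9}  ⟹  sig = [2:1,1]
  {4,6}:  v_{4} + v_{6} = v_{1} + v_{8}  ⟹  sig = [2:1,1]
  {6,7}:  v_{6} + v_{7} = v_{0} + v_{5}  ⟹  sig = [2:1,1]
  {7,8}:  v_{7} + v_{8} = v_{0} + v_{9}  ⟹  sig = [2:1,1]
  {2,3}:  v_{2} + v_{3} = v_{8} + 3·v_{9}  ⟹  sig = [2:1,3]
  {3,4}:  v_{3} + v_{4} = v_{0} + 3·v_{9}  ⟹  sig = [2:1,3]
  {2,9}:  v_{2} + v_{9} = 2·v_{4}  ⟹  sig = [2:2]
  {3,5}:  v_{3} + v_{5} = 2·v_{7}  ⟹  sig = [2:2]
  {4,7}:  v_{4} + v_{7} = 2·v_{9}  ⟹  sig = [2:2]
  {2,6}:  v_{2} + v_{6} = 2·v_{1} + 2·v_{8}  ⟹  sig = [2:2,2]
  {3,8}:  v_{3} + v_{8} = 2·v_{0} + 2·v_{9}  ⟹  sig = [2:2,2]
  {0,5,9}:  v_{0} + v_{5} + v_{9} = v_{7}  ⟹  sig = [3:1]
  {0,7,9}:  v_{0} + v_{7} + v_{9} = v_{3}  ⟹  sig = [3:1]
  {1,4,8}:  v_{1} + v_{4} + v_{8} = v_{2}  ⟹  sig = [3:1]
  {1,8,9}:  v_{1} + v_{8} + v_{9} = v_{4}  ⟹  sig = [3:1]

Hence PRS(X_Σ) =
    [2:]
    [2:]
    [2:]
    [2:1,1]
    [2:1,1]
    [2:1,1]
    [2:1,1]
    [2:1,1]
    [2:1,1]
    [2:1,1]
    [2:1,1]
    [2:1,1]
    [2:1,1]
    [2:1,1]
    [2:1,3]
    [2:1,3]
    [2:2]
    [2:2]
    [2:2]
    [2:2,2]
    [2:2,2]
    [3:1]
    [3:1]
    [3:1]
    [3:1]


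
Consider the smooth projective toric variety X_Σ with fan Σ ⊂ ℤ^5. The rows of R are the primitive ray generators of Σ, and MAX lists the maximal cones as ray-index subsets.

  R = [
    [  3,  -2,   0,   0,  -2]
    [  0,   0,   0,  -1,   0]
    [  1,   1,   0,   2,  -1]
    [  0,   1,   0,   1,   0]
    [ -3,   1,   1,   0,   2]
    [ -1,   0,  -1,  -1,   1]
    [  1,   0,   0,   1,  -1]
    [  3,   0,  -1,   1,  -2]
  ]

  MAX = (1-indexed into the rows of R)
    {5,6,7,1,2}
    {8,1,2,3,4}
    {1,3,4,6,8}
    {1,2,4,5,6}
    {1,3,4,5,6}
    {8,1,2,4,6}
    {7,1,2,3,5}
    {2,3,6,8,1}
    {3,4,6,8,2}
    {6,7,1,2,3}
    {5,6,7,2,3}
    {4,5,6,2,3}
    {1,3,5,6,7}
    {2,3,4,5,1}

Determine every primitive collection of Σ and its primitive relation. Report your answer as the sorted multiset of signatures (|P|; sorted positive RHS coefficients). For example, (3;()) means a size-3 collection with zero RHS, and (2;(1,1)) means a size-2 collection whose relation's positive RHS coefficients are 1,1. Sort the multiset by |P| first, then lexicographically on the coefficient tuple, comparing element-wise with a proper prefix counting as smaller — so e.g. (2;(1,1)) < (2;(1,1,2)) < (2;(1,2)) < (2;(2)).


5 minimal non-faces of Δ(Σ) (on 8 rays):

  P={4,7}:  v_{4} + v_{7} = v_{3}  ⇒ sig = (2;(1))
  P={5,8}:  v_{5} + v_{8} = v_{4}  ⇒ sig = (2;(1))
  P={7,8}:  v_{7} + v_{8} = v_{1} + v_{2} + 2·v_{3} + v_{6}  ⇒ sig = (2;(1,1,1,2))
  P={1,2,3,5,6}:  v_{1} + v_{2} + v_{3} + v_{5} + v_{6} = 0  ⇒ sig = (5;())
  P={1,2,3,4,6}:  v_{1} + v_{2} + v_{3} + v_{4} + v_{6} = v_{8}  ⇒ sig = (5;(1))

so the primitive-relation signature multiset is
[(2;(1)), (2;(1)), (2;(1,1,1,2)), (5;()), (5;(1))]


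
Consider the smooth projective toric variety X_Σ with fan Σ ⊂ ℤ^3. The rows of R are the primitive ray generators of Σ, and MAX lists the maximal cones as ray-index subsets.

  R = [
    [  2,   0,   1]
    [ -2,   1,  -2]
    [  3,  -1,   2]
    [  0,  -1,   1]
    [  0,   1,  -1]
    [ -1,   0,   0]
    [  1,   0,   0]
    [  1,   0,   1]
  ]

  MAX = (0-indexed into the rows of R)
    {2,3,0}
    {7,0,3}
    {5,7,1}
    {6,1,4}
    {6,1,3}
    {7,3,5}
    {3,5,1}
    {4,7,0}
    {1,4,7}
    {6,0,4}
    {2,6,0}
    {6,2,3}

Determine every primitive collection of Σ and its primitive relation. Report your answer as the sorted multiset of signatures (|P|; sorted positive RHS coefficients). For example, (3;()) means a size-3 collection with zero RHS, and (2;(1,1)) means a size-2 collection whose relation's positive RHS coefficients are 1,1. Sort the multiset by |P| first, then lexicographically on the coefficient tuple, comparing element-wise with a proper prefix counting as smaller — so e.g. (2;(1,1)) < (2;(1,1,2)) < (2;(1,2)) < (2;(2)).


Primitive collections (12):

  • {3,4}:  v_{3} + v_{4} = 0 — sig = (2;())
  • {5,6}:  v_{5} + v_{6} = 0 — sig = (2;())
  • {0,1}:  v_{0} + v_{1} = v_{4} — sig = (2;(1))
  • {0,5}:  v_{0} + v_{5} = v_{7} — sig = (2;(1))
  • {1,2}:  v_{1} + v_{2} = v_{6} — sig = (2;(1))
  • {6,7}:  v_{6} + v_{7} = v_{0} — sig = (2;(1))
  • {2,4}:  v_{2} + v_{4} = v_{0} + v_{6} — sig = (2;(1,1))
  • {2,5}:  v_{2} + v_{5} = v_{0} + v_{3} — sig = (2;(1,1))
  • {4,5}:  v_{4} + v_{5} = v_{1} + v_{7} — sig = (2;(1,1))
  • {2,7}:  v_{2} + v_{7} = 2·v_{0} + v_{3} — sig = (2;(1,2))
  • {0,3,6}:  v_{0} + v_{3} + v_{6} = v_{2} — sig = (3;(1))
  • {1,3,7}:  v_{1} + v_{3} + v_{7} = v_{5} — sig = (3;(1))

Hence PRS(X_Σ) =
{ (2;()) ×2,  (2;(1)) ×4,  (2;(1,1)) ×3,  (2;(1,2)),  (3;(1)) ×2 }


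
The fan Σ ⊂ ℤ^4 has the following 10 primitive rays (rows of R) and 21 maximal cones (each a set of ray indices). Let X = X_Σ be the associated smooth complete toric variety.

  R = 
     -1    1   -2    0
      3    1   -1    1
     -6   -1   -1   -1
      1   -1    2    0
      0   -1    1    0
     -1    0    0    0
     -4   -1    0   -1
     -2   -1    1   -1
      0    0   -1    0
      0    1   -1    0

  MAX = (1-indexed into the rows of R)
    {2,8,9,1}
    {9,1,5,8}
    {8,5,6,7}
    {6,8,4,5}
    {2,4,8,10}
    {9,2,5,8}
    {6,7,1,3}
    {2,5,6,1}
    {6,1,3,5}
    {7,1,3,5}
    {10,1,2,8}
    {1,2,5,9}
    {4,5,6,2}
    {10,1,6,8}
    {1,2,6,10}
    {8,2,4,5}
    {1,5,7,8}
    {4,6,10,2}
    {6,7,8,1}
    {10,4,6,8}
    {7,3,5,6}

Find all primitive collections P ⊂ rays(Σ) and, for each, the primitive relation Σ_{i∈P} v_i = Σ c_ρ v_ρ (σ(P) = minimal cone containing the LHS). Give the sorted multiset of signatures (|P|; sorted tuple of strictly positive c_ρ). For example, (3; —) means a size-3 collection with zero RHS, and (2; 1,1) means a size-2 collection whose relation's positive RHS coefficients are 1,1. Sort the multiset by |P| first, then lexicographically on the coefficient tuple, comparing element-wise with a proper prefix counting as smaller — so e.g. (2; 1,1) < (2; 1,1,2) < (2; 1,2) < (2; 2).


18 minimal non-faces of Δ(Σ) (on 10 rays):

  {1,4}:  v_{1} + v_{4} = 0 — sig = (2; —)
  {5,10}:  v_{5} + v_{10} = 0 — sig = (2; —)
  {2,7}:  v_{2} + v_{7} = v_{1} + v_{5} — sig = (2; 1,1)
  {6,9}:  v_{6} + v_{9} = v_{1} + v_{5} — sig = (2; 1,1)
  {3,4}:  v_{3} + v_{4} = v_{5} + v_{6} + v_{7} — sig = (2; 1,1,1)
  {3,10}:  v_{3} + v_{10} = v_{1} + v_{6} + v_{7} — sig = (2; 1,1,1)
  {4,7}:  v_{4} + v_{7} = v_{5} + v_{6} + v_{8} — sig = (2; 1,1,1)
  {4,9}:  v_{4} + v_{9} = v_{2} + v_{5} + v_{8} — sig = (2; 1,1,1)
  {7,10}:  v_{7} + v_{10} = v_{1} + v_{6} + v_{8} — sig = (2; 1,1,1)
  {9,10}:  v_{9} + v_{10} = v_{1} + v_{2} + v_{8} — sig = (2; 1,1,1)
  {2,3}:  v_{2} + v_{3} = 2·v_{1} + 2·v_{5} + v_{6} — sig = (2; 1,2,2)
  {3,9}:  v_{3} + v_{9} = 2·v_{1} + 2·v_{5} + v_{7} — sig = (2; 1,2,2)
  {7,9}:  v_{7} + v_{9} = 2·v_{1} + 2·v_{5} + v_{8} — sig = (2; 1,2,2)
  {3,8}:  v_{3} + v_{8} = 2·v_{7} — sig = (2; 2)
  {2,6,8}:  v_{2} + v_{6} + v_{8} = 0 — sig = (3; —)
  {1,2,5,8}:  v_{1} + v_{2} + v_{5} + v_{8} = v_{9} — sig = (4; 1)
  {1,5,6,7}:  v_{1} + v_{5} + v_{6} + v_{7} = v_{3} — sig = (4; 1)
  {1,5,6,8}:  v_{1} + v_{5} + v_{6} + v_{8} = v_{7} — sig = (4; 1)

Hence PRS(X_Σ) =
    (2; —)
    (2; —)
    (2; 1,1)
    (2; 1,1)
    (2; 1,1,1)
    (2; 1,1,1)
    (2; 1,1,1)
    (2; 1,1,1)
    (2; 1,1,1)
    (2; 1,1,1)
    (2; 1,2,2)
    (2; 1,2,2)
    (2; 1,2,2)
    (2; 2)
    (3; —)
    (4; 1)
    (4; 1)
    (4; 1)


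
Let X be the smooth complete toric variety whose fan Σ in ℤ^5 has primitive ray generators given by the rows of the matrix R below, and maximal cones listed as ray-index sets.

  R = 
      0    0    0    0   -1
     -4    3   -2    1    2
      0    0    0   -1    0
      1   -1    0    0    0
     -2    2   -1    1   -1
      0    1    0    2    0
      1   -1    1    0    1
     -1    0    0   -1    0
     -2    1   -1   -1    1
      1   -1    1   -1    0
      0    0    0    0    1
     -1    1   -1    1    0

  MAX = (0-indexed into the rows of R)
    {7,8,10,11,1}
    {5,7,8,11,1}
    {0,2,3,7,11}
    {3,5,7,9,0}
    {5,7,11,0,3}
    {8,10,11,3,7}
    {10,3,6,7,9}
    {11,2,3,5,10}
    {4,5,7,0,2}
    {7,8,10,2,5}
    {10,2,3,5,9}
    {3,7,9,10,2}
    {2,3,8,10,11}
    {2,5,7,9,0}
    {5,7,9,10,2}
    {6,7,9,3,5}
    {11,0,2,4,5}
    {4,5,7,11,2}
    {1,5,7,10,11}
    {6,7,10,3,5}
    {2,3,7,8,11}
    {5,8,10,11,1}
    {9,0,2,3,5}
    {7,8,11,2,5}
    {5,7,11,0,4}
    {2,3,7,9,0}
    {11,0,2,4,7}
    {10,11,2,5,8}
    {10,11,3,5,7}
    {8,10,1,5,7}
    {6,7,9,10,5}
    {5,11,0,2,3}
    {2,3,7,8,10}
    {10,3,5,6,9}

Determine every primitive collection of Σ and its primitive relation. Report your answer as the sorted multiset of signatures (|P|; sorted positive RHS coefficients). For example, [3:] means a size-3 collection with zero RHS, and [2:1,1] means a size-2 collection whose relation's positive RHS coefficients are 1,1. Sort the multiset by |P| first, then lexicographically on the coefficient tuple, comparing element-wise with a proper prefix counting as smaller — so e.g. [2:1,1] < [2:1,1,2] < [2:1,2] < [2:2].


Minimal non-faces — 25 found among 12 rays, 34 max cones:

  P={0,10}:  v_{0} + v_{10} = 0  ⟹  sig = [2:]
  P={9,11}:  v_{9} + v_{11} = 0  ⟹  sig = [2:]
  P={2,6}:  v_{2} + v_{6} = v_{9} + v_{10}  ⟹  sig = [2:1,1]
  P={3,4}:  v_{3} + v_{4} = v_{0} + v_{11}  ⟹  sig = [2:1,1]
  P={4,6}:  v_{4} + v_{6} = v_{5} + v_{7}  ⟹  sig = [2:1,1]
  P={0,8}:  v_{0} + v_{8} = v_{2} + v_{7} + v_{11}  ⟹  sig = [2:1,1,1]
  P={8,9}:  v_{8} + v_{9} = v_{2} + v_{7} + v_{10}  ⟹  sig = [2:1,1,1]
  P={0,1}:  v_{0} + v_{1} = v_{5} + v_{7} + v_{8} + v_{11}  ⟹  sig = [2:1,1,1,1]
  P={0,6}:  v_{0} + v_{6} = v_{3} + v_{5} + v_{7} + v_{9}  ⟹  sig = [2:1,1,1,1]
  P={1,9}:  v_{1} + v_{9} = v_{5} + v_{7} + v_{8} + v_{10}  ⟹  sig = [2:1,1,1,1]
  P={4,9}:  v_{4} + v_{9} = v_{0} + v_{2} + v_{5} + v_{7}  ⟹  sig = [2:1,1,1,1]
  P={4,10}:  v_{4} + v_{10} = v_{2} + v_{5} + v_{7} + v_{11}  ⟹  sig = [2:1,1,1,1]
  P={6,11}:  v_{6} + v_{11} = v_{3} + v_{5} + v_{7} + v_{10}  ⟹  sig = [2:1,1,1,1]
  P={1,4}:  v_{1} + v_{4} = v_{2} + 2·v_{5} + 2·v_{7} + v_{8} + 2·v_{11}  ⟹  sig = [2:1,1,2,2,2]
  P={1,6}:  v_{1} + v_{6} = v_{5} + 2·v_{7} + 3·v_{10} + v_{11}  ⟹  sig = [2:1,1,2,3]
  P={1,2}:  v_{1} + v_{2} = v_{5} + 2·v_{8}  ⟹  sig = [2:1,2]
  P={6,8}:  v_{6} + v_{8} = v_{7} + 2·v_{10}  ⟹  sig = [2:1,2]
  P={1,3}:  v_{1} + v_{3} = v_{7} + 2·v_{10} + 2·v_{11}  ⟹  sig = [2:1,2,2]
  P={4,8}:  v_{4} + v_{8} = 2·v_{2} + v_{5} + 2·v_{7} + 2·v_{11}  ⟹  sig = [2:1,2,2,2]
  P={3,5,8}:  v_{3} + v_{5} + v_{8} = v_{10} + v_{11}  ⟹  sig = [3:1,1]
  P={2,3,5,7}:  v_{2} + v_{3} + v_{5} + v_{7} = 0  ⟹  sig = [4:]
  P={2,7,10,11}:  v_{2} + v_{7} + v_{10} + v_{11} = v_{8}  ⟹  sig = [4:1]
  P={0,2,5,7,11}:  v_{0} + v_{2} + v_{5} + v_{7} + v_{11} = v_{4}  ⟹  sig = [5:1]
  P={3,5,7,9,10}:  v_{3} + v_{5} + v_{7} + v_{9} + v_{10} = v_{6}  ⟹  sig = [5:1]
  P={5,7,8,10,11}:  v_{5} + v_{7} + v_{8} + v_{10} + v_{11} = v_{1}  ⟹  sig = [5:1]

Sorted signature multiset PRS(X):
    [2:]
    [2:]
    [2:1,1]
    [2:1,1]
    [2:1,1]
    [2:1,1,1]
    [2:1,1,1]
    [2:1,1,1,1]
    [2:1,1,1,1]
    [2:1,1,1,1]
    [2:1,1,1,1]
    [2:1,1,1,1]
    [2:1,1,1,1]
    [2:1,1,2,2,2]
    [2:1,1,2,3]
    [2:1,2]
    [2:1,2]
    [2:1,2,2]
    [2:1,2,2,2]
    [3:1,1]
    [4:]
    [4:1]
    [5:1]
    [5:1]
    [5:1]


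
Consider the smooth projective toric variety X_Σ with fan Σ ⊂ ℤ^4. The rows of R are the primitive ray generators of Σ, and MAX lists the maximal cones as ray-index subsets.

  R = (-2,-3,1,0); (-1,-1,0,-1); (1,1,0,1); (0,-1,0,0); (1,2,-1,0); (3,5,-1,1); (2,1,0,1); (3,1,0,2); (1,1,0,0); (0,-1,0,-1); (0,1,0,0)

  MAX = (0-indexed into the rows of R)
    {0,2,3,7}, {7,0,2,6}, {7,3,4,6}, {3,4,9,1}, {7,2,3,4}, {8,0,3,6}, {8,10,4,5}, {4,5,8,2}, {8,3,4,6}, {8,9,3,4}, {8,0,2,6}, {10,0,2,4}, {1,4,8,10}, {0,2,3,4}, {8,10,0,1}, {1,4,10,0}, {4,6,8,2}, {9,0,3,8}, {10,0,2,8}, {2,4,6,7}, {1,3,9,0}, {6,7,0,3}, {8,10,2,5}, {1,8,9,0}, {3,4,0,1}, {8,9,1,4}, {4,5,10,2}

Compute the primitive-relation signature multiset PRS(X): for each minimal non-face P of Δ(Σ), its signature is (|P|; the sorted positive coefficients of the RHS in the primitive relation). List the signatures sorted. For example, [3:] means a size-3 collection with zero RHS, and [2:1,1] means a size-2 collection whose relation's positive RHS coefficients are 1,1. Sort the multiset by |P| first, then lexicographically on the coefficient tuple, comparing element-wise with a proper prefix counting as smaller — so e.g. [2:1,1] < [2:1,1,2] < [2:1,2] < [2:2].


25 minimal non-faces of Δ(Σ) (on 11 rays):

  P = {1,2}:  v_{1} + v_{2} = 0 — sig = [2:]
  P = {3,10}:  v_{3} + v_{10} = 0 — sig = [2:]
  P = {0,5}:  v_{0} + v_{5} = v_{2} + v_{10} — sig = [2:1,1]
  P = {1,6}:  v_{1} + v_{6} = v_{3} + v_{8} — sig = [2:1,1]
  P = {1,7}:  v_{1} + v_{7} = v_{3} + v_{6} — sig = [2:1,1]
  P = {2,9}:  v_{2} + v_{9} = v_{3} + v_{8} — sig = [2:1,1]
  P = {6,10}:  v_{6} + v_{10} = v_{2} + v_{8} — sig = [2:1,1]
  P = {7,10}:  v_{7} + v_{10} = v_{2} + v_{6} — sig = [2:1,1]
  P = {9,10}:  v_{9} + v_{10} = v_{1} + v_{8} — sig = [2:1,1]
  P = {1,5}:  v_{1} + v_{5} = v_{4} + v_{8} + v_{10} — sig = [2:1,1,1]
  P = {3,5}:  v_{3} + v_{5} = v_{2} + v_{4} + v_{8} — sig = [2:1,1,1]
  P = {5,7}:  v_{5} + v_{7} = 2·v_{2} + v_{4} + v_{6} + v_{8} — sig = [2:1,1,1,2]
  P = {7,9}:  v_{7} + v_{9} = 2·v_{3} + v_{6} + v_{8} — sig = [2:1,1,2]
  P = {5,9}:  v_{5} + v_{9} = v_{4} + 2·v_{8} — sig = [2:1,2]
  P = {5,6}:  v_{5} + v_{6} = 2·v_{2} + v_{4} + 2·v_{8} — sig = [2:1,2,2]
  P = {7,8}:  v_{7} + v_{8} = 2·v_{6} — sig = [2:2]
  P = {6,9}:  v_{6} + v_{9} = 2·v_{3} + 2·v_{8} — sig = [2:2,2]
  P = {0,4,8}:  v_{0} + v_{4} + v_{8} = 0 — sig = [3:]
  P = {1,3,8}:  v_{1} + v_{3} + v_{8} = v_{9} — sig = [3:1]
  P = {2,3,6}:  v_{2} + v_{3} + v_{6} = v_{7} — sig = [3:1]
  P = {2,3,8}:  v_{2} + v_{3} + v_{8} = v_{6} — sig = [3:1]
  P = {0,4,6}:  v_{0} + v_{4} + v_{6} = v_{2} + v_{3} — sig = [3:1,1]
  P = {0,4,9}:  v_{0} + v_{4} + v_{9} = v_{1} + v_{3} — sig = [3:1,1]
  P = {0,4,7}:  v_{0} + v_{4} + v_{7} = 2·v_{2} + 2·v_{3} — sig = [3:2,2]
  P = {2,4,8,10}:  v_{2} + v_{4} + v_{8} + v_{10} = v_{5} — sig = [4:1]

so the primitive-relation signature multiset is
[[2:], [2:], [2:1,1], [2:1,1], [2:1,1], [2:1,1], [2:1,1], [2:1,1], [2:1,1], [2:1,1,1], [2:1,1,1], [2:1,1,1,2], [2:1,1,2], [2:1,2], [2:1,2,2], [2:2], [2:2,2], [3:], [3:1], [3:1], [3:1], [3:1,1], [3:1,1], [3:2,2], [4:1]]


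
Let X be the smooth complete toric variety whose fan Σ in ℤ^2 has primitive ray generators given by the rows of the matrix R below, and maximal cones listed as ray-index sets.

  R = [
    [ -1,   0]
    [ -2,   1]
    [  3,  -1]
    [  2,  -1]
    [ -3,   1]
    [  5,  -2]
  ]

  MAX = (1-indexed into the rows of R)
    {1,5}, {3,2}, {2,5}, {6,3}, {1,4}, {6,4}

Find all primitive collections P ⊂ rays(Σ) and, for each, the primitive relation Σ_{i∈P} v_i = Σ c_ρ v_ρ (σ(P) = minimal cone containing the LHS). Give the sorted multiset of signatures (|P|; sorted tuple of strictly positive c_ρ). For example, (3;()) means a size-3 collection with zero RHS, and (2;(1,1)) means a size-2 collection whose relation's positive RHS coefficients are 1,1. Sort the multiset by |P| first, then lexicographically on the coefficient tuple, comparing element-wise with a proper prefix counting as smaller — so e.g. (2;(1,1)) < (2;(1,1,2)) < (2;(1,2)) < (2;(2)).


9 minimal non-faces of Δ(Σ) (on 6 rays):

  • {2,4}:  v_{2} + v_{4} = 0 — sig = (2;())
  • {3,5}:  v_{3} + v_{5} = 0 — sig = (2;())
  • {1,2}:  v_{1} + v_{2} = v_{5} — sig = (2;(1))
  • {1,3}:  v_{1} + v_{3} = v_{4} — sig = (2;(1))
  • {2,6}:  v_{2} + v_{6} = v_{3} — sig = (2;(1))
  • {3,4}:  v_{3} + v_{4} = v_{6} — sig = (2;(1))
  • {4,5}:  v_{4} + v_{5} = v_{1} — sig = (2;(1))
  • {5,6}:  v_{5} + v_{6} = v_{4} — sig = (2;(1))
  • {1,6}:  v_{1} + v_{6} = 2·v_{4} — sig = (2;(2))

Signatures (|P|; sorted positive RHS coefficients), sorted:
{ (2;()) ×2,  (2;(1)) ×6,  (2;(2)) }


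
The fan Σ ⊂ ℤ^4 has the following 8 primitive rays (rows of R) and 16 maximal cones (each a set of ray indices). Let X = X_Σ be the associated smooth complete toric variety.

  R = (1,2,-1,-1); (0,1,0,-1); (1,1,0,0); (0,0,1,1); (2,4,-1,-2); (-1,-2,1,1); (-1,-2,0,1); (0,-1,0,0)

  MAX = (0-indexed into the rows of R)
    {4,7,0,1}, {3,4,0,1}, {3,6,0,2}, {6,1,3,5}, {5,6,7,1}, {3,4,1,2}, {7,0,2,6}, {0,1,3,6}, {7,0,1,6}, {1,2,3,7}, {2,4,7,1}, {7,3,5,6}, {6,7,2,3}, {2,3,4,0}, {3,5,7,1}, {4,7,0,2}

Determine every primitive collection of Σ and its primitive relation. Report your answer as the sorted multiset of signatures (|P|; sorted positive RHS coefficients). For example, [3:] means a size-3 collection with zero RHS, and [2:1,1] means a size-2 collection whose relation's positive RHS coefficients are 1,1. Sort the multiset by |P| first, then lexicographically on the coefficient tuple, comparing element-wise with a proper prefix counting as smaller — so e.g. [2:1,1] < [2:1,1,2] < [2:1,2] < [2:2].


Primitive collections (9):

  • {0,5}:  v_{0} + v_{5} = 0 — sig = [2:]
  • {4,6}:  v_{4} + v_{6} = v_{0} — sig = [2:1]
  • {2,5}:  v_{2} + v_{5} = v_{3} + v_{7} — sig = [2:1,1]
  • {4,5}:  v_{4} + v_{5} = v_{1} + v_{2} — sig = [2:1,1]
  • {1,2,6}:  v_{1} + v_{2} + v_{6} = 0 — sig = [3:]
  • {0,1,2}:  v_{0} + v_{1} + v_{2} = v_{4} — sig = [3:1]
  • {0,3,7}:  v_{0} + v_{3} + v_{7} = v_{2} — sig = [3:1]
  • {3,4,7}:  v_{3} + v_{4} + v_{7} = v_{1} + 2·v_{2} — sig = [3:1,2]
  • {1,3,6,7}:  v_{1} + v_{3} + v_{6} + v_{7} = v_{5} — sig = [4:1]

so the primitive-relation signature multiset is
{ [2:],  [2:1],  [2:1,1] ×2,  [3:],  [3:1] ×2,  [3:1,2],  [4:1] }


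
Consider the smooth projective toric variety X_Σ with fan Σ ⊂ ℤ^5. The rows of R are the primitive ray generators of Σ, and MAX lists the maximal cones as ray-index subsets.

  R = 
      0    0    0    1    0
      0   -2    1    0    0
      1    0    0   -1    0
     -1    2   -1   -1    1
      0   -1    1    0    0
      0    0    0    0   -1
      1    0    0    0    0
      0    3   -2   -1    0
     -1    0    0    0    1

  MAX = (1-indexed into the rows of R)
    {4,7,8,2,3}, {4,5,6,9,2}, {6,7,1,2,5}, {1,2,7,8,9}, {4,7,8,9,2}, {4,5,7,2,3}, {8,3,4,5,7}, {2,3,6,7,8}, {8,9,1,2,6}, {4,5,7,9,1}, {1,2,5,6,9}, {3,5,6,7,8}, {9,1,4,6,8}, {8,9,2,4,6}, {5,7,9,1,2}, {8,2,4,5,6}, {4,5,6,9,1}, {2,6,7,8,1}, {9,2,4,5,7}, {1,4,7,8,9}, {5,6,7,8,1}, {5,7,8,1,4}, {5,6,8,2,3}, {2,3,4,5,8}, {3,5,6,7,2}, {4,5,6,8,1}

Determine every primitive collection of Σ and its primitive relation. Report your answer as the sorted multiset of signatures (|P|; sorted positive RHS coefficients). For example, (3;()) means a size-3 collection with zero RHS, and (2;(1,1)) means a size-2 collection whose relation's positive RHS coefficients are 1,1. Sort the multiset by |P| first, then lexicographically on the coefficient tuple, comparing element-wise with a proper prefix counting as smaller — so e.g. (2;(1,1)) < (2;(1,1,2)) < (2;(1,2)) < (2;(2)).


Σ has 9 primitive collections:

  {1,3}:  v_{1} + v_{3} = v_{7}  ⇒ sig = (2;(1))
  {3,9}:  v_{3} + v_{9} = v_{2} + v_{4} + v_{7}  ⇒ sig = (2;(1,1,1))
  {6,7,9}:  v_{6} + v_{7} + v_{9} = 0  ⇒ sig = (3;())
  {1,2,4}:  v_{1} + v_{2} + v_{4} = v_{9}  ⇒ sig = (3;(1))
  {5,8,9}:  v_{5} + v_{8} + v_{9} = v_{4}  ⇒ sig = (3;(1))
  {4,6,7}:  v_{4} + v_{6} + v_{7} = v_{5} + v_{8}  ⇒ sig = (3;(1,1))
  {3,4,6}:  v_{3} + v_{4} + v_{6} = v_{2} + 2·v_{5} + 2·v_{8}  ⇒ sig = (3;(1,2,2))
  {1,2,5,8}:  v_{1} + v_{2} + v_{5} + v_{8} = 0  ⇒ sig = (4;())
  {2,5,7,8}:  v_{2} + v_{5} + v_{7} + v_{8} = v_{3}  ⇒ sig = (4;(1))

Sorted signature multiset PRS(X):
    (2;(1))
    (2;(1,1,1))
    (3;())
    (3;(1))
    (3;(1))
    (3;(1,1))
    (3;(1,2,2))
    (4;())
    (4;(1))


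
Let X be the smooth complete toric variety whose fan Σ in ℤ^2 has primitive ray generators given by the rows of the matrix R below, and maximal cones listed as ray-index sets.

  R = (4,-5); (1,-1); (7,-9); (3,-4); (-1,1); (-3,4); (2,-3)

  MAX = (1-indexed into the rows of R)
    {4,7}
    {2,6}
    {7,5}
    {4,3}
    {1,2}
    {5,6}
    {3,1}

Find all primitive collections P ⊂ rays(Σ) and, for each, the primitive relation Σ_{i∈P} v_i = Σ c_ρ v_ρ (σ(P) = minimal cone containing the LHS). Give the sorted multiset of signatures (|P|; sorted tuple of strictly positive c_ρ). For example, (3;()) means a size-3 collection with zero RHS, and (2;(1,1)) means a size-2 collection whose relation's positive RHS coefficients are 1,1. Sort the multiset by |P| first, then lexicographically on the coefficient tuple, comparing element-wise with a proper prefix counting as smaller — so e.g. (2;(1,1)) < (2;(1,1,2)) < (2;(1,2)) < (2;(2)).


Σ has 14 primitive collections:

  • {2,5}:  v_{2} + v_{5} = 0  ⇒ sig = (2;())
  • {4,6}:  v_{4} + v_{6} = 0  ⇒ sig = (2;())
  • {1,4}:  v_{1} + v_{4} = v_{3}  ⇒ sig = (2;(1))
  • {1,5}:  v_{1} + v_{5} = v_{4}  ⇒ sig = (2;(1))
  • {1,6}:  v_{1} + v_{6} = v_{2}  ⇒ sig = (2;(1))
  • {2,4}:  v_{2} + v_{4} = v_{1}  ⇒ sig = (2;(1))
  • {2,7}:  v_{2} + v_{7} = v_{4}  ⇒ sig = (2;(1))
  • {3,6}:  v_{3} + v_{6} = v_{1}  ⇒ sig = (2;(1))
  • {4,5}:  v_{4} + v_{5} = v_{7}  ⇒ sig = (2;(1))
  • {6,7}:  v_{6} + v_{7} = v_{5}  ⇒ sig = (2;(1))
  • {1,7}:  v_{1} + v_{7} = 2·v_{4}  ⇒ sig = (2;(2))
  • {2,3}:  v_{2} + v_{3} = 2·v_{1}  ⇒ sig = (2;(2))
  • {3,5}:  v_{3} + v_{5} = 2·v_{4}  ⇒ sig = (2;(2))
  • {3,7}:  v_{3} + v_{7} = 3·v_{4}  ⇒ sig = (2;(3))

Signatures (|P|; sorted positive RHS coefficients), sorted:
    (2;())
    (2;())
    (2;(1))
    (2;(1))
    (2;(1))
    (2;(1))
    (2;(1))
    (2;(1))
    (2;(1))
    (2;(1))
    (2;(2))
    (2;(2))
    (2;(2))
    (2;(3))


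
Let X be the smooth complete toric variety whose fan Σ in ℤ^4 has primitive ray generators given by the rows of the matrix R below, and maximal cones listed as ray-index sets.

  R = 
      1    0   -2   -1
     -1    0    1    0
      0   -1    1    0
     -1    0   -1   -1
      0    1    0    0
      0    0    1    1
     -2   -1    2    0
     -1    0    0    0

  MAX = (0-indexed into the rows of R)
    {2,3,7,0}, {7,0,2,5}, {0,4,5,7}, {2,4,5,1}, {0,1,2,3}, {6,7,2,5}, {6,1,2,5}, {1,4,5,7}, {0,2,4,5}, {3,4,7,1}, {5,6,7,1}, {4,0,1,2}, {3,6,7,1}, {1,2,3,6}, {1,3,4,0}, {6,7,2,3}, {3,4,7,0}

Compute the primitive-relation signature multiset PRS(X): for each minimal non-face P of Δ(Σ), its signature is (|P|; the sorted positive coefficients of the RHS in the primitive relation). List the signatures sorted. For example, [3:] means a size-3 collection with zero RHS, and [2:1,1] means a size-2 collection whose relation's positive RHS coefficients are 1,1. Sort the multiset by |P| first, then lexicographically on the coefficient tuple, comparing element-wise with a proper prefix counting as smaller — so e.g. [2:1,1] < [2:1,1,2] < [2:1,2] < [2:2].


8 minimal non-faces of Δ(Σ) (on 8 rays):

  {3,5}:  v_{3} + v_{5} = v_{7}  ⟹  sig = [2:1]
  {0,6}:  v_{0} + v_{6} = v_{2} + v_{3}  ⟹  sig = [2:1,1]
  {4,6}:  v_{4} + v_{6} = 2·v_{1}  ⟹  sig = [2:2]
  {0,1,5}:  v_{0} + v_{1} + v_{5} = 0  ⟹  sig = [3:]
  {0,1,7}:  v_{0} + v_{1} + v_{7} = v_{3}  ⟹  sig = [3:1]
  {1,2,7}:  v_{1} + v_{2} + v_{7} = v_{6}  ⟹  sig = [3:1]
  {2,4,7}:  v_{2} + v_{4} + v_{7} = v_{1}  ⟹  sig = [3:1]
  {2,3,4}:  v_{2} + v_{3} + v_{4} = v_{0} + 2·v_{1}  ⟹  sig = [3:1,2]

Hence PRS(X_Σ) =
[[2:1], [2:1,1], [2:2], [3:], [3:1], [3:1], [3:1], [3:1,2]]


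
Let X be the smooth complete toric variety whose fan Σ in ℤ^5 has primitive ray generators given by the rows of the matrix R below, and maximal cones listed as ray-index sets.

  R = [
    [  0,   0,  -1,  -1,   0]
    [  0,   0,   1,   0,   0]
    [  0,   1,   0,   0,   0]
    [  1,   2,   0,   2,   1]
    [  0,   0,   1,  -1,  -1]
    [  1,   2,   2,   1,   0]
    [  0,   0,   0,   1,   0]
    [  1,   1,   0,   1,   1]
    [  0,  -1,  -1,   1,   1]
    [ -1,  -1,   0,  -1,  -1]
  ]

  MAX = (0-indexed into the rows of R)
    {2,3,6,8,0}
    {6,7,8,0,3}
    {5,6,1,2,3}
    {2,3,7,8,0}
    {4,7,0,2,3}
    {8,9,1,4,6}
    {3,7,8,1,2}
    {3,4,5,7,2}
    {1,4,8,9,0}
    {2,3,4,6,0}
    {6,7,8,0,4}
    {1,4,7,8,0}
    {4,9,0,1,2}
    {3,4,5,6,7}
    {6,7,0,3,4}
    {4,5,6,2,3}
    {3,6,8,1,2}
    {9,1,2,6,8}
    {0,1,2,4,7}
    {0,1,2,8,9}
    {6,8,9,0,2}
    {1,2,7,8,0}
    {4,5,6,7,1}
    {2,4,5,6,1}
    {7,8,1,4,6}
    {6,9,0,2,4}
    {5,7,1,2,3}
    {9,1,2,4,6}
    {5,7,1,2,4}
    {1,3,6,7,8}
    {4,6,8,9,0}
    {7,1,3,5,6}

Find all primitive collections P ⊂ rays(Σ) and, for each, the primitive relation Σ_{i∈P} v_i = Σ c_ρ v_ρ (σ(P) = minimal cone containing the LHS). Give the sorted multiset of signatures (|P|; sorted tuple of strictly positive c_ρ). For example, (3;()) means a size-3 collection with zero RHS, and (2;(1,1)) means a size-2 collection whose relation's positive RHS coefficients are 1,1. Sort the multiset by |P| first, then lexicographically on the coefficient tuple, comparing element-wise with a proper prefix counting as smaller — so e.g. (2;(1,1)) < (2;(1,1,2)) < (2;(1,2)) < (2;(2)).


11 minimal non-faces of Δ(Σ) (on 10 rays):

  P = {7,9}:  v_{7} + v_{9} = 0  ⟹  sig = (2;())
  P = {3,9}:  v_{3} + v_{9} = v_{2} + v_{6}  ⟹  sig = (2;(1,1))
  P = {0,5}:  v_{0} + v_{5} = v_{2} + v_{4} + v_{7}  ⟹  sig = (2;(1,1,1))
  P = {5,8}:  v_{5} + v_{8} = v_{1} + v_{6} + v_{7}  ⟹  sig = (2;(1,1,1))
  P = {5,9}:  v_{5} + v_{9} = v_{1} + v_{2} + v_{4} + v_{6}  ⟹  sig = (2;(1,1,1,1))
  P = {0,1,6}:  v_{0} + v_{1} + v_{6} = 0  ⟹  sig = (3;())
  P = {2,4,8}:  v_{2} + v_{4} + v_{8} = 0  ⟹  sig = (3;())
  P = {1,3,4}:  v_{1} + v_{3} + v_{4} = v_{5}  ⟹  sig = (3;(1))
  P = {2,6,7}:  v_{2} + v_{6} + v_{7} = v_{3}  ⟹  sig = (3;(1))
  P = {0,1,3}:  v_{0} + v_{1} + v_{3} = v_{2} + v_{7}  ⟹  sig = (3;(1,1))
  P = {3,4,8}:  v_{3} + v_{4} + v_{8} = v_{6} + v_{7}  ⟹  sig = (3;(1,1))

so the primitive-relation signature multiset is
[(2;()), (2;(1,1)), (2;(1,1,1)), (2;(1,1,1)), (2;(1,1,1,1)), (3;()), (3;()), (3;(1)), (3;(1)), (3;(1,1)), (3;(1,1))]
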